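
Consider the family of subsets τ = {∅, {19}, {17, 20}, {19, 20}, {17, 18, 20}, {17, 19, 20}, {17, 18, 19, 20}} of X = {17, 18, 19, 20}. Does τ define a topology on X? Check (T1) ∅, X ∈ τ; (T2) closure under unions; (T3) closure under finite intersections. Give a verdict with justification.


τ is NOT a topology on X.

Axiom (T1): ∅ ∈ τ? Yes; X ∈ τ? Yes.
Axiom (T2/T3): check pairwise unions and intersections of members of τ.
Counterexample for (T3): {17, 20} ∩ {19, 20} = {20} ∉ τ. Therefore τ is NOT a topology.


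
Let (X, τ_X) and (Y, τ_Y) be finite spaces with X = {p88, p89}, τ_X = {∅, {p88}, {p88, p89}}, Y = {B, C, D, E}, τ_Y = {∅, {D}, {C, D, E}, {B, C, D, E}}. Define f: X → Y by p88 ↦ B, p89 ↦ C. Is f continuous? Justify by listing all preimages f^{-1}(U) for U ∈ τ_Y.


f is NOT continuous.

Compute f^{-1}(U) for each U ∈ τ_Y:
  U = ∅: f^{-1}(U) = ∅ ∈ τ_X ✓.
  U = {D}: f^{-1}(U) = ∅ ∈ τ_X ✓.
  U = {C, D, E}: f^{-1}(U) = {p89} ∉ τ_X ✗.
  U = {B, C, D, E}: f^{-1}(U) = {p88, p89} ∈ τ_X ✓.
Found U = {C, D, E} with f^{-1}(U) = {p89} not in τ_X. Therefore f is NOT continuous.


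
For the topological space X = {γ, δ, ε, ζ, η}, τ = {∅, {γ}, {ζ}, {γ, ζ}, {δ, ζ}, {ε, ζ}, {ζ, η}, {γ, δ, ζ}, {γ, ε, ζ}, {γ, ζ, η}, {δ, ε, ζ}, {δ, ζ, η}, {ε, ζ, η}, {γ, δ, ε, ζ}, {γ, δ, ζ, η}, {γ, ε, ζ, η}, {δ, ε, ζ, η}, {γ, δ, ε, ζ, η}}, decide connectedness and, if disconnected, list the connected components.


(X, τ) is disconnected; components = [{γ}, {δ, ε, ζ, η}].

Find clopen sets (U ∈ τ with X ∖ U ∈ τ):
  U = ∅, X ∖ U = {γ, δ, ε, ζ, η} — both open, so U is clopen.
  U = {γ}, X ∖ U = {δ, ε, ζ, η} — both open, so U is clopen.
  U = {δ, ε, ζ, η}, X ∖ U = {γ} — both open, so U is clopen.
  U = {γ, δ, ε, ζ, η}, X ∖ U = ∅ — both open, so U is clopen.
Nontrivial clopen(s) exist: e.g. {δ, ε, ζ, η}. So (X, τ) is disconnected.
Compute connected components by grouping points that agree on all clopens:
  component: {γ}
  component: {δ, ε, ζ, η}


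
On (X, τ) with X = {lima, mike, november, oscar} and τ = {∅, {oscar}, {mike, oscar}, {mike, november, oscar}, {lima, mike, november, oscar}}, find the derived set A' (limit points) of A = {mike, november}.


A' = {lima, november}

For each x ∈ X, list the open sets U ∈ τ with x ∈ U, then check whether U ∩ (A ∖ {x}) ≠ ∅ for every such U.
  x = lima: opens ∋ x are {lima, mike, november, oscar}; each meets A ∖ {lima}, so x IS a limit point.
  x = mike: open {mike, oscar} ∋ x has {mike, oscar} ∩ (A ∖ {mike}) = ∅, so x is NOT a limit point.
  x = november: opens ∋ x are {mike, november, oscar}, {lima, mike, november, oscar}; each meets A ∖ {november}, so x IS a limit point.
  x = oscar: open {oscar} ∋ x has {oscar} ∩ (A ∖ {oscar}) = ∅, so x is NOT a limit point.
Collecting: A' = {lima, november}.


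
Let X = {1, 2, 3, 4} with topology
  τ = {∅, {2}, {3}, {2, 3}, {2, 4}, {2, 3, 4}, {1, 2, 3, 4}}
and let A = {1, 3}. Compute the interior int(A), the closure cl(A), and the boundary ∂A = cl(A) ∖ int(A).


int(A) = {3}, cl(A) = {1, 3}, ∂A = {1}.

Closed sets in (X, τ) are complements of opens:
  closed(X, τ) = {∅, {1}, {1, 3}, {1, 4}, {1, 2, 4}, {1, 3, 4}, {1, 2, 3, 4}}.
int(A) = ⋃ {U ∈ τ : U ⊆ A}. Opens contained in A: ∅, {3}.
Taking the union of these: int(A) = {3}.
cl(A) = ⋂ {C closed : A ⊆ C}. Closed sets containing A: {1, 3}, {1, 3, 4}, {1, 2, 3, 4}.
Intersecting these: cl(A) = {1, 3}.
∂A = cl(A) ∖ int(A) = {1, 3} ∖ {3} = {1}.


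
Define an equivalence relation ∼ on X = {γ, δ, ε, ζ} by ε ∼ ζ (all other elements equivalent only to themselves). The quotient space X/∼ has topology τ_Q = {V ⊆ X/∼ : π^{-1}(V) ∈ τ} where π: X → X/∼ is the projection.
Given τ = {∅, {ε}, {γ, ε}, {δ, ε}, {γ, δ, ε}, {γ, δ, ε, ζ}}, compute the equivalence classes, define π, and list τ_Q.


X/∼ = {[γ], [δ], [ε=ζ]}; |τ_Q| = 2.

Equivalence classes: [γ], [δ], [ε=ζ].
Quotient map π: X → X/∼ sends γ ↦ [γ], δ ↦ [δ], ε ↦ [ε=ζ], ζ ↦ [ε=ζ].
For each subset V ⊆ X/∼, compute π^{-1}(V) ⊆ X and check whether π^{-1}(V) ∈ τ. V is open in τ_Q iff π^{-1}(V) ∈ τ.
  V = {}: π^{-1}(V) = ∅ ∈ τ ✓.
  V = {[γ]}: π^{-1}(V) = {γ} ∉ τ ✗.
  V = {[δ]}: π^{-1}(V) = {δ} ∉ τ ✗.
  V = {[γ], [δ]}: π^{-1}(V) = {γ, δ} ∉ τ ✗.
  V = {[ε=ζ]}: π^{-1}(V) = {ε, ζ} ∉ τ ✗.
  V = {[γ], [ε=ζ]}: π^{-1}(V) = {γ, ε, ζ} ∉ τ ✗.
  V = {[δ], [ε=ζ]}: π^{-1}(V) = {δ, ε, ζ} ∉ τ ✗.
  V = {[γ], [δ], [ε=ζ]}: π^{-1}(V) = {γ, δ, ε, ζ} ∈ τ ✓.
Open sets in the quotient: τ_Q = {{}, {[γ], [δ], [ε=ζ]}} (2 elements).


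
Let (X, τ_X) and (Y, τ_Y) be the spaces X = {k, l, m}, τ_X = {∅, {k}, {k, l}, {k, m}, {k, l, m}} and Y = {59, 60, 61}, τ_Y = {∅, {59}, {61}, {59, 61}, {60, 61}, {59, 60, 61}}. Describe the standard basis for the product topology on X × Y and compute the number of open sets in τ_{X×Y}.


Basis B = {∅ × ∅, {k} × {59}, {k} × {61}, {k} × {59, 61}, {k, l} × {59}, {k, m} × {59}, {k} × {60, 61}, {k, l} × {61}, {k, m} × {61}, {k} × {59, 60, 61}, {k, l, m} × {59}, {k, l, m} × {61}, {k, l} × {59, 61}, {k, m} × {59, 61}, {k, l} × {60, 61}, {k, m} × {60, 61}, {k, l} × {59, 60, 61}, {k, m} × {59, 60, 61}, {k, l, m} × {59, 61}, {k, l, m} × {60, 61}, {k, l, m} × {59, 60, 61}}; |τ_{X×Y}| = 70.

Enumerate products U × V with U ∈ τ_X, V ∈ τ_Y (deduplicated):
  ∅ × ∅ = {} (∅)
  {k} × {59} = {(k,59)}
  {k} × {61} = {(k,61)}
  {k} × {59, 61} = {(k,59), (k,61)}
  {k, l} × {59} = {(k,59), (l,59)}
  {k, m} × {59} = {(k,59), (m,59)}
  {k} × {60, 61} = {(k,60), (k,61)}
  {k, l} × {61} = {(k,61), (l,61)}
  {k, m} × {61} = {(k,61), (m,61)}
  {k} × {59, 60, 61} = {(k,59), (k,60), (k,61)}
  {k, l, m} × {59} = {(k,59), (l,59), (m,59)}
  {k, l, m} × {61} = {(k,61), (l,61), (m,61)}
  {k, l} × {59, 61} = {(k,59), (k,61), (l,59), (l,61)}
  {k, m} × {59, 61} = {(k,59), (k,61), (m,59), (m,61)}
  {k, l} × {60, 61} = {(k,60), (k,61), (l,60), (l,61)}
  {k, m} × {60, 61} = {(k,60), (k,61), (m,60), (m,61)}
  {k, l} × {59, 60, 61} = {(k,59), (k,60), (k,61), (l,59), (l,60), (l,61)}
  {k, m} × {59, 60, 61} = {(k,59), (k,60), (k,61), (m,59), (m,60), (m,61)}
  {k, l, m} × {59, 61} = {(k,59), (k,61), (l,59), (l,61), (m,59), (m,61)}
  {k, l, m} × {60, 61} = {(k,60), (k,61), (l,60), (l,61), (m,60), (m,61)}
  {k, l, m} × {59, 60, 61} = {(k,59), (k,60), (k,61), (l,59), (l,60), (l,61), (m,59), (m,60), (m,61)}
These 21 distinct sets form the basis B.
Close under arbitrary unions to get τ_{X×Y}; counting gives |τ_{X×Y}| = 70.


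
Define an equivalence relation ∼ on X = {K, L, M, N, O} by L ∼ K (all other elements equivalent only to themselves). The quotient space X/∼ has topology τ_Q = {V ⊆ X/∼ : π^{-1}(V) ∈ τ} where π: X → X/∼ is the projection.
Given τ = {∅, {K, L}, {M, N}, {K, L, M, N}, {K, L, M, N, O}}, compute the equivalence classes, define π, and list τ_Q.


X/∼ = {[K=L], [M], [N], [O]}; |τ_Q| = 5.

Equivalence classes: [K=L], [M], [N], [O].
Quotient map π: X → X/∼ sends K ↦ [K=L], L ↦ [K=L], M ↦ [M], N ↦ [N], O ↦ [O].
For each subset V ⊆ X/∼, compute π^{-1}(V) ⊆ X and check whether π^{-1}(V) ∈ τ. V is open in τ_Q iff π^{-1}(V) ∈ τ.
  V = {}: π^{-1}(V) = ∅ ∈ τ ✓.
  V = {[K=L]}: π^{-1}(V) = {K, L} ∈ τ ✓.
  V = {[M]}: π^{-1}(V) = {M} ∉ τ ✗.
  V = {[K=L], [M]}: π^{-1}(V) = {K, L, M} ∉ τ ✗.
  V = {[N]}: π^{-1}(V) = {N} ∉ τ ✗.
  V = {[K=L], [N]}: π^{-1}(V) = {K, L, N} ∉ τ ✗.
  V = {[M], [N]}: π^{-1}(V) = {M, N} ∈ τ ✓.
  V = {[K=L], [M], [N]}: π^{-1}(V) = {K, L, M, N} ∈ τ ✓.
  V = {[O]}: π^{-1}(V) = {O} ∉ τ ✗.
  V = {[K=L], [O]}: π^{-1}(V) = {K, L, O} ∉ τ ✗.
  V = {[M], [O]}: π^{-1}(V) = {M, O} ∉ τ ✗.
  V = {[K=L], [M], [O]}: π^{-1}(V) = {K, L, M, O} ∉ τ ✗.
  V = {[N], [O]}: π^{-1}(V) = {N, O} ∉ τ ✗.
  V = {[K=L], [N], [O]}: π^{-1}(V) = {K, L, N, O} ∉ τ ✗.
  V = {[M], [N], [O]}: π^{-1}(V) = {M, N, O} ∉ τ ✗.
  V = {[K=L], [M], [N], [O]}: π^{-1}(V) = {K, L, M, N, O} ∈ τ ✓.
Open sets in the quotient: τ_Q = {{}, {[K=L]}, {[M], [N]}, {[K=L], [M], [N]}, {[K=L], [M], [N], [O]}} (5 elements).


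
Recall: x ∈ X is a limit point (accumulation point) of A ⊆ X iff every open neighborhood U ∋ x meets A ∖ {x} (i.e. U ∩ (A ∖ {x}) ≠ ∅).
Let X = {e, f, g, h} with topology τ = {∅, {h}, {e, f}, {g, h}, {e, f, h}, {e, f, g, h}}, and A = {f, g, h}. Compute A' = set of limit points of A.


A' = {e, g}

For each x ∈ X, list the open sets U ∈ τ with x ∈ U, then check whether U ∩ (A ∖ {x}) ≠ ∅ for every such U.
  x = e: opens ∋ x are {e, f}, {e, f, h}, {e, f, g, h}; each meets A ∖ {e}, so x IS a limit point.
  x = f: open {e, f} ∋ x has {e, f} ∩ (A ∖ {f}) = ∅, so x is NOT a limit point.
  x = g: opens ∋ x are {g, h}, {e, f, g, h}; each meets A ∖ {g}, so x IS a limit point.
  x = h: open {h} ∋ x has {h} ∩ (A ∖ {h}) = ∅, so x is NOT a limit point.
Collecting: A' = {e, g}.


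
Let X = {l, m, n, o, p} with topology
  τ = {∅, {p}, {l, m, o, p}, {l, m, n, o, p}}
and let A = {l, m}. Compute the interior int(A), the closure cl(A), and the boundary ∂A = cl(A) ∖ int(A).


int(A) = ∅, cl(A) = {l, m, n, o}, ∂A = {l, m, n, o}.

Closed sets in (X, τ) are complements of opens:
  closed(X, τ) = {∅, {n}, {l, m, n, o}, {l, m, n, o, p}}.
int(A) = ⋃ {U ∈ τ : U ⊆ A}. Opens contained in A: ∅.
Taking the union of these: int(A) = ∅.
cl(A) = ⋂ {C closed : A ⊆ C}. Closed sets containing A: {l, m, n, o}, {l, m, n, o, p}.
Intersecting these: cl(A) = {l, m, n, o}.
∂A = cl(A) ∖ int(A) = {l, m, n, o} ∖ ∅ = {l, m, n, o}.


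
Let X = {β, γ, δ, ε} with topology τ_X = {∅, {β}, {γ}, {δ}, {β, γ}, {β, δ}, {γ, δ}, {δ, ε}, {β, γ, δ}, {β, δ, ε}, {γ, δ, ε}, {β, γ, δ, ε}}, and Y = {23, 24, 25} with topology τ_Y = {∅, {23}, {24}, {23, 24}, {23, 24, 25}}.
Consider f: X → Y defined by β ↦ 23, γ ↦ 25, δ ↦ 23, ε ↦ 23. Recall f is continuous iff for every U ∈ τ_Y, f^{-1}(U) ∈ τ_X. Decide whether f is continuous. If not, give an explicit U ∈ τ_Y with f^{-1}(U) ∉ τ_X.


f IS continuous.

Compute f^{-1}(U) for each U ∈ τ_Y:
  U = ∅: f^{-1}(U) = ∅ ∈ τ_X ✓.
  U = {23}: f^{-1}(U) = {β, δ, ε} ∈ τ_X ✓.
  U = {24}: f^{-1}(U) = ∅ ∈ τ_X ✓.
  U = {23, 24}: f^{-1}(U) = {β, δ, ε} ∈ τ_X ✓.
  U = {23, 24, 25}: f^{-1}(U) = {β, γ, δ, ε} ∈ τ_X ✓.
Every preimage lies in τ_X, so f IS continuous.


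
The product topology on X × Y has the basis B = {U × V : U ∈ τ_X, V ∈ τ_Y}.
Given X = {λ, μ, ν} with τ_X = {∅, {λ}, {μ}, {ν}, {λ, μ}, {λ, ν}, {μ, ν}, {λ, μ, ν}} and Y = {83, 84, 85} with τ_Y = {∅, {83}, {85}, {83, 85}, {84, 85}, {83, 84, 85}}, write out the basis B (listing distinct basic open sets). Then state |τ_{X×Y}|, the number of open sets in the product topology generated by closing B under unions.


Basis B = {∅ × ∅, {λ} × {83}, {λ} × {85}, {μ} × {83}, {μ} × {85}, {ν} × {83}, {ν} × {85}, {λ} × {83, 85}, {λ, μ} × {83}, {λ, ν} × {83}, {λ} × {84, 85}, {λ, μ} × {85}, {λ, ν} × {85}, {μ} × {83, 85}, {μ, ν} × {83}, {μ} × {84, 85}, {μ, ν} × {85}, {ν} × {83, 85}, {ν} × {84, 85}, {λ} × {83, 84, 85}, {λ, μ, ν} × {83}, {λ, μ, ν} × {85}, {μ} × {83, 84, 85}, {ν} × {83, 84, 85}, {λ, μ} × {83, 85}, {λ, ν} × {83, 85}, {λ, μ} × {84, 85}, {λ, ν} × {84, 85}, {μ, ν} × {83, 85}, {μ, ν} × {84, 85}, {λ, μ} × {83, 84, 85}, {λ, ν} × {83, 84, 85}, {λ, μ, ν} × {83, 85}, {λ, μ, ν} × {84, 85}, {μ, ν} × {83, 84, 85}, {λ, μ, ν} × {83, 84, 85}}; |τ_{X×Y}| = 216.

Enumerate products U × V with U ∈ τ_X, V ∈ τ_Y (deduplicated):
  ∅ × ∅ = {} (∅)
  {λ} × {83} = {(λ,83)}
  {λ} × {85} = {(λ,85)}
  {μ} × {83} = {(μ,83)}
  {μ} × {85} = {(μ,85)}
  {ν} × {83} = {(ν,83)}
  {ν} × {85} = {(ν,85)}
  {λ} × {83, 85} = {(λ,83), (λ,85)}
  {λ, μ} × {83} = {(λ,83), (μ,83)}
  {λ, ν} × {83} = {(λ,83), (ν,83)}
  {λ} × {84, 85} = {(λ,84), (λ,85)}
  {λ, μ} × {85} = {(λ,85), (μ,85)}
  {λ, ν} × {85} = {(λ,85), (ν,85)}
  {μ} × {83, 85} = {(μ,83), (μ,85)}
  {μ, ν} × {83} = {(μ,83), (ν,83)}
  {μ} × {84, 85} = {(μ,84), (μ,85)}
  {μ, ν} × {85} = {(μ,85), (ν,85)}
  {ν} × {83, 85} = {(ν,83), (ν,85)}
  {ν} × {84, 85} = {(ν,84), (ν,85)}
  {λ} × {83, 84, 85} = {(λ,83), (λ,84), (λ,85)}
  {λ, μ, ν} × {83} = {(λ,83), (μ,83), (ν,83)}
  {λ, μ, ν} × {85} = {(λ,85), (μ,85), (ν,85)}
  {μ} × {83, 84, 85} = {(μ,83), (μ,84), (μ,85)}
  {ν} × {83, 84, 85} = {(ν,83), (ν,84), (ν,85)}
  {λ, μ} × {83, 85} = {(λ,83), (λ,85), (μ,83), (μ,85)}
  {λ, ν} × {83, 85} = {(λ,83), (λ,85), (ν,83), (ν,85)}
  {λ, μ} × {84, 85} = {(λ,84), (λ,85), (μ,84), (μ,85)}
  {λ, ν} × {84, 85} = {(λ,84), (λ,85), (ν,84), (ν,85)}
  {μ, ν} × {83, 85} = {(μ,83), (μ,85), (ν,83), (ν,85)}
  {μ, ν} × {84, 85} = {(μ,84), (μ,85), (ν,84), (ν,85)}
  {λ, μ} × {83, 84, 85} = {(λ,83), (λ,84), (λ,85), (μ,83), (μ,84), (μ,85)}
  {λ, ν} × {83, 84, 85} = {(λ,83), (λ,84), (λ,85), (ν,83), (ν,84), (ν,85)}
  {λ, μ, ν} × {83, 85} = {(λ,83), (λ,85), (μ,83), (μ,85), (ν,83), (ν,85)}
  {λ, μ, ν} × {84, 85} = {(λ,84), (λ,85), (μ,84), (μ,85), (ν,84), (ν,85)}
  {μ, ν} × {83, 84, 85} = {(μ,83), (μ,84), (μ,85), (ν,83), (ν,84), (ν,85)}
  {λ, μ, ν} × {83, 84, 85} = {(λ,83), (λ,84), (λ,85), (μ,83), (μ,84), (μ,85), (ν,83), (ν,84), (ν,85)}
These 36 distinct sets form the basis B.
Close under arbitrary unions to get τ_{X×Y}; counting gives |τ_{X×Y}| = 216.


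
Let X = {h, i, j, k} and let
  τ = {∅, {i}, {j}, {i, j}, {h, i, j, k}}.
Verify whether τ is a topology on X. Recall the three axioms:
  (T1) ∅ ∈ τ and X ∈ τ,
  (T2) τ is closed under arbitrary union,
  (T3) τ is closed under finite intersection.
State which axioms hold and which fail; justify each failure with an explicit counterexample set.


τ IS a topology on X.

Axiom (T1): ∅ ∈ τ? Yes; X ∈ τ? Yes.
Axiom (T2/T3): check pairwise unions and intersections of members of τ.
All pairwise intersections and unions checked — each lies in τ. Therefore τ satisfies (T1), (T2), (T3): it IS a topology on X.


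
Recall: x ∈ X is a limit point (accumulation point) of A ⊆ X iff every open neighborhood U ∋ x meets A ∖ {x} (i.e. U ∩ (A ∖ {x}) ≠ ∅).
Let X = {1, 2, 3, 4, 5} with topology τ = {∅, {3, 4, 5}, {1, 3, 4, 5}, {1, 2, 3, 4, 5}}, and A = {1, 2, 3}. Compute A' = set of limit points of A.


A' = {1, 2, 4, 5}

For each x ∈ X, list the open sets U ∈ τ with x ∈ U, then check whether U ∩ (A ∖ {x}) ≠ ∅ for every such U.
  x = 1: opens ∋ x are {1, 3, 4, 5}, {1, 2, 3, 4, 5}; each meets A ∖ {1}, so x IS a limit point.
  x = 2: opens ∋ x are {1, 2, 3, 4, 5}; each meets A ∖ {2}, so x IS a limit point.
  x = 3: open {3, 4, 5} ∋ x has {3, 4, 5} ∩ (A ∖ {3}) = ∅, so x is NOT a limit point.
  x = 4: opens ∋ x are {3, 4, 5}, {1, 3, 4, 5}, {1, 2, 3, 4, 5}; each meets A ∖ {4}, so x IS a limit point.
  x = 5: opens ∋ x are {3, 4, 5}, {1, 3, 4, 5}, {1, 2, 3, 4, 5}; each meets A ∖ {5}, so x IS a limit point.
Collecting: A' = {1, 2, 4, 5}.


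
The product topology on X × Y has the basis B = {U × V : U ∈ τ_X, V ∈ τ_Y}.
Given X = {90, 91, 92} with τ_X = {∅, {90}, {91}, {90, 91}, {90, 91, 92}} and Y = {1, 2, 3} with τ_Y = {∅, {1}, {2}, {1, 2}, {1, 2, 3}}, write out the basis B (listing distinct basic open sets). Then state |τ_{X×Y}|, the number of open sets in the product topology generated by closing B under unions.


Basis B = {∅ × ∅, {90} × {1}, {90} × {2}, {91} × {1}, {91} × {2}, {90} × {1, 2}, {90, 91} × {1}, {90, 91} × {2}, {91} × {1, 2}, {90} × {1, 2, 3}, {90, 91, 92} × {1}, {90, 91, 92} × {2}, {91} × {1, 2, 3}, {90, 91} × {1, 2}, {90, 91} × {1, 2, 3}, {90, 91, 92} × {1, 2}, {90, 91, 92} × {1, 2, 3}}; |τ_{X×Y}| = 48.

Enumerate products U × V with U ∈ τ_X, V ∈ τ_Y (deduplicated):
  ∅ × ∅ = {} (∅)
  {90} × {1} = {(90,1)}
  {90} × {2} = {(90,2)}
  {91} × {1} = {(91,1)}
  {91} × {2} = {(91,2)}
  {90} × {1, 2} = {(90,1), (90,2)}
  {90, 91} × {1} = {(90,1), (91,1)}
  {90, 91} × {2} = {(90,2), (91,2)}
  {91} × {1, 2} = {(91,1), (91,2)}
  {90} × {1, 2, 3} = {(90,1), (90,2), (90,3)}
  {90, 91, 92} × {1} = {(90,1), (91,1), (92,1)}
  {90, 91, 92} × {2} = {(90,2), (91,2), (92,2)}
  {91} × {1, 2, 3} = {(91,1), (91,2), (91,3)}
  {90, 91} × {1, 2} = {(90,1), (90,2), (91,1), (91,2)}
  {90, 91} × {1, 2, 3} = {(90,1), (90,2), (90,3), (91,1), (91,2), (91,3)}
  {90, 91, 92} × {1, 2} = {(90,1), (90,2), (91,1), (91,2), (92,1), (92,2)}
  {90, 91, 92} × {1, 2, 3} = {(90,1), (90,2), (90,3), (91,1), (91,2), (91,3), (92,1), (92,2), (92,3)}
These 17 distinct sets form the basis B.
Close under arbitrary unions to get τ_{X×Y}; counting gives |τ_{X×Y}| = 48.


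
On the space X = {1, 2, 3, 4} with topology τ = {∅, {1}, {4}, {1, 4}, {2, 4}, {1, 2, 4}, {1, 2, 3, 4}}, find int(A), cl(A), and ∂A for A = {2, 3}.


int(A) = ∅, cl(A) = {2, 3}, ∂A = {2, 3}.

Closed sets in (X, τ) are complements of opens:
  closed(X, τ) = {∅, {3}, {1, 3}, {2, 3}, {1, 2, 3}, {2, 3, 4}, {1, 2, 3, 4}}.
int(A) = ⋃ {U ∈ τ : U ⊆ A}. Opens contained in A: ∅.
Taking the union of these: int(A) = ∅.
cl(A) = ⋂ {C closed : A ⊆ C}. Closed sets containing A: {2, 3}, {1, 2, 3}, {2, 3, 4}, {1, 2, 3, 4}.
Intersecting these: cl(A) = {2, 3}.
∂A = cl(A) ∖ int(A) = {2, 3} ∖ ∅ = {2, 3}.


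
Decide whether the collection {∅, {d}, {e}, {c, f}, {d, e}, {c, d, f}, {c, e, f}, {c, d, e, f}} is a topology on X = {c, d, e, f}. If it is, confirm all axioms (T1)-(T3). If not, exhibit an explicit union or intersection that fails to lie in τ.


τ IS a topology on X.

Axiom (T1): ∅ ∈ τ? Yes; X ∈ τ? Yes.
Axiom (T2/T3): check pairwise unions and intersections of members of τ.
All pairwise intersections and unions checked — each lies in τ. Therefore τ satisfies (T1), (T2), (T3): it IS a topology on X.


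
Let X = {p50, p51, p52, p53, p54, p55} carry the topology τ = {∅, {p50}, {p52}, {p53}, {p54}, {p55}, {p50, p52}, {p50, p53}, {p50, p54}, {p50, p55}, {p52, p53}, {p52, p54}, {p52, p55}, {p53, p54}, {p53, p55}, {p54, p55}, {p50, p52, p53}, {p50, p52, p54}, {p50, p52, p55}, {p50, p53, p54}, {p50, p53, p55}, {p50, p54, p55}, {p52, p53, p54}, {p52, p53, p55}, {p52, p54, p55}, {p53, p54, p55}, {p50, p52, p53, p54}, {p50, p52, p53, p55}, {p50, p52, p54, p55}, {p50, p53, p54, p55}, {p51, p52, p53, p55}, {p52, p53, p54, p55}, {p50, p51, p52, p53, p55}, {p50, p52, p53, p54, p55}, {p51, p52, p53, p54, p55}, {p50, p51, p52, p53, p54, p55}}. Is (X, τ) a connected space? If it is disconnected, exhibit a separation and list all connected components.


(X, τ) is disconnected; components = [{p50}, {p54}, {p51, p52, p53, p55}].

Find clopen sets (U ∈ τ with X ∖ U ∈ τ):
  U = ∅, X ∖ U = {p50, p51, p52, p53, p54, p55} — both open, so U is clopen.
  U = {p50}, X ∖ U = {p51, p52, p53, p54, p55} — both open, so U is clopen.
  U = {p54}, X ∖ U = {p50, p51, p52, p53, p55} — both open, so U is clopen.
  U = {p50, p54}, X ∖ U = {p51, p52, p53, p55} — both open, so U is clopen.
  U = {p51, p52, p53, p55}, X ∖ U = {p50, p54} — both open, so U is clopen.
  U = {p50, p51, p52, p53, p55}, X ∖ U = {p54} — both open, so U is clopen.
  U = {p51, p52, p53, p54, p55}, X ∖ U = {p50} — both open, so U is clopen.
  U = {p50, p51, p52, p53, p54, p55}, X ∖ U = ∅ — both open, so U is clopen.
Nontrivial clopen(s) exist: e.g. {p50, p51, p52, p53, p55}. So (X, τ) is disconnected.
Compute connected components by grouping points that agree on all clopens:
  component: {p50}
  component: {p54}
  component: {p51, p52, p53, p55}


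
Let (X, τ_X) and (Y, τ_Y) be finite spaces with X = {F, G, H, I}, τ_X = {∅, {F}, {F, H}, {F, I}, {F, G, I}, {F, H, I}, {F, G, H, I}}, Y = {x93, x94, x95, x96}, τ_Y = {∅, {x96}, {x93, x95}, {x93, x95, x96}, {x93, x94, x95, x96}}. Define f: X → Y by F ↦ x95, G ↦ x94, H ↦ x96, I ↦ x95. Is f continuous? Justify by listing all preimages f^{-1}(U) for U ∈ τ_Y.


f is NOT continuous.

Compute f^{-1}(U) for each U ∈ τ_Y:
  U = ∅: f^{-1}(U) = ∅ ∈ τ_X ✓.
  U = {x96}: f^{-1}(U) = {H} ∉ τ_X ✗.
  U = {x93, x95}: f^{-1}(U) = {F, I} ∈ τ_X ✓.
  U = {x93, x95, x96}: f^{-1}(U) = {F, H, I} ∈ τ_X ✓.
  U = {x93, x94, x95, x96}: f^{-1}(U) = {F, G, H, I} ∈ τ_X ✓.
Found U = {x96} with f^{-1}(U) = {H} not in τ_X. Therefore f is NOT continuous.


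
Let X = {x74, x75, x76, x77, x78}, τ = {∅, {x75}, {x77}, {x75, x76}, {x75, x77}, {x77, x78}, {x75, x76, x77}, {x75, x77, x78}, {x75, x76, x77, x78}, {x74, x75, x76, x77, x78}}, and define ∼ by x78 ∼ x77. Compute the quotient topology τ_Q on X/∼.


X/∼ = {[x74], [x75], [x76], [x77=x78]}; |τ_Q| = 7.

Equivalence classes: [x74], [x75], [x76], [x77=x78].
Quotient map π: X → X/∼ sends x74 ↦ [x74], x75 ↦ [x75], x76 ↦ [x76], x77 ↦ [x77=x78], x78 ↦ [x77=x78].
For each subset V ⊆ X/∼, compute π^{-1}(V) ⊆ X and check whether π^{-1}(V) ∈ τ. V is open in τ_Q iff π^{-1}(V) ∈ τ.
  V = {}: π^{-1}(V) = ∅ ∈ τ ✓.
  V = {[x74]}: π^{-1}(V) = {x74} ∉ τ ✗.
  V = {[x75]}: π^{-1}(V) = {x75} ∈ τ ✓.
  V = {[x74], [x75]}: π^{-1}(V) = {x74, x75} ∉ τ ✗.
  V = {[x76]}: π^{-1}(V) = {x76} ∉ τ ✗.
  V = {[x74], [x76]}: π^{-1}(V) = {x74, x76} ∉ τ ✗.
  V = {[x75], [x76]}: π^{-1}(V) = {x75, x76} ∈ τ ✓.
  V = {[x74], [x75], [x76]}: π^{-1}(V) = {x74, x75, x76} ∉ τ ✗.
  V = {[x77=x78]}: π^{-1}(V) = {x77, x78} ∈ τ ✓.
  V = {[x74], [x77=x78]}: π^{-1}(V) = {x74, x77, x78} ∉ τ ✗.
  V = {[x75], [x77=x78]}: π^{-1}(V) = {x75, x77, x78} ∈ τ ✓.
  V = {[x74], [x75], [x77=x78]}: π^{-1}(V) = {x74, x75, x77, x78} ∉ τ ✗.
  V = {[x76], [x77=x78]}: π^{-1}(V) = {x76, x77, x78} ∉ τ ✗.
  V = {[x74], [x76], [x77=x78]}: π^{-1}(V) = {x74, x76, x77, x78} ∉ τ ✗.
  V = {[x75], [x76], [x77=x78]}: π^{-1}(V) = {x75, x76, x77, x78} ∈ τ ✓.
  V = {[x74], [x75], [x76], [x77=x78]}: π^{-1}(V) = {x74, x75, x76, x77, x78} ∈ τ ✓.
Open sets in the quotient: τ_Q = {{}, {[x75]}, {[x75], [x76]}, {[x77=x78]}, {[x75], [x77=x78]}, {[x75], [x76], [x77=x78]}, {[x74], [x75], [x76], [x77=x78]}} (7 elements).


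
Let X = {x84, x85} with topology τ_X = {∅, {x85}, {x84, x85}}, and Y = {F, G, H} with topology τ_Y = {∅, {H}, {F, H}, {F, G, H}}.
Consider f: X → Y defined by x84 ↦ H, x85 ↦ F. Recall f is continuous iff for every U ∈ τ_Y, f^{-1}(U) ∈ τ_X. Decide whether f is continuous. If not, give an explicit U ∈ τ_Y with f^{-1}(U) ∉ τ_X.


f is NOT continuous.

Compute f^{-1}(U) for each U ∈ τ_Y:
  U = ∅: f^{-1}(U) = ∅ ∈ τ_X ✓.
  U = {H}: f^{-1}(U) = {x84} ∉ τ_X ✗.
  U = {F, H}: f^{-1}(U) = {x84, x85} ∈ τ_X ✓.
  U = {F, G, H}: f^{-1}(U) = {x84, x85} ∈ τ_X ✓.
Found U = {H} with f^{-1}(U) = {x84} not in τ_X. Therefore f is NOT continuous.


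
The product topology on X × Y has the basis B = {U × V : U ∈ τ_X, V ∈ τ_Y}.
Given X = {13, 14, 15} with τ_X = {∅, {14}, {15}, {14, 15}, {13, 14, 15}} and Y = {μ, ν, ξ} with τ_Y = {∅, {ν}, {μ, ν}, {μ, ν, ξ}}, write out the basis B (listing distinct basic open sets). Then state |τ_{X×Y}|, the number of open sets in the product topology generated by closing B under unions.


Basis B = {∅ × ∅, {14} × {ν}, {15} × {ν}, {14} × {μ, ν}, {14, 15} × {ν}, {15} × {μ, ν}, {13, 14, 15} × {ν}, {14} × {μ, ν, ξ}, {15} × {μ, ν, ξ}, {14, 15} × {μ, ν}, {13, 14, 15} × {μ, ν}, {14, 15} × {μ, ν, ξ}, {13, 14, 15} × {μ, ν, ξ}}; |τ_{X×Y}| = 30.

Enumerate products U × V with U ∈ τ_X, V ∈ τ_Y (deduplicated):
  ∅ × ∅ = {} (∅)
  {14} × {ν} = {(14,ν)}
  {15} × {ν} = {(15,ν)}
  {14} × {μ, ν} = {(14,μ), (14,ν)}
  {14, 15} × {ν} = {(14,ν), (15,ν)}
  {15} × {μ, ν} = {(15,μ), (15,ν)}
  {13, 14, 15} × {ν} = {(13,ν), (14,ν), (15,ν)}
  {14} × {μ, ν, ξ} = {(14,μ), (14,ν), (14,ξ)}
  {15} × {μ, ν, ξ} = {(15,μ), (15,ν), (15,ξ)}
  {14, 15} × {μ, ν} = {(14,μ), (14,ν), (15,μ), (15,ν)}
  {13, 14, 15} × {μ, ν} = {(13,μ), (13,ν), (14,μ), (14,ν), (15,μ), (15,ν)}
  {14, 15} × {μ, ν, ξ} = {(14,μ), (14,ν), (14,ξ), (15,μ), (15,ν), (15,ξ)}
  {13, 14, 15} × {μ, ν, ξ} = {(13,μ), (13,ν), (13,ξ), (14,μ), (14,ν), (14,ξ), (15,μ), (15,ν), (15,ξ)}
These 13 distinct sets form the basis B.
Close under arbitrary unions to get τ_{X×Y}; counting gives |τ_{X×Y}| = 30.


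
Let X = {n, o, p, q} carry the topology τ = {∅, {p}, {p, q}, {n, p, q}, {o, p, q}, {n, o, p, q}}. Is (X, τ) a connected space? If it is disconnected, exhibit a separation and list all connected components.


(X, τ) is connected.

Find clopen sets (U ∈ τ with X ∖ U ∈ τ):
  U = ∅, X ∖ U = {n, o, p, q} — both open, so U is clopen.
  U = {n, o, p, q}, X ∖ U = ∅ — both open, so U is clopen.
Only trivial clopens (∅ and X) exist, so (X, τ) is connected.
Compute connected components by grouping points that agree on all clopens:
  component: {n, o, p, q}


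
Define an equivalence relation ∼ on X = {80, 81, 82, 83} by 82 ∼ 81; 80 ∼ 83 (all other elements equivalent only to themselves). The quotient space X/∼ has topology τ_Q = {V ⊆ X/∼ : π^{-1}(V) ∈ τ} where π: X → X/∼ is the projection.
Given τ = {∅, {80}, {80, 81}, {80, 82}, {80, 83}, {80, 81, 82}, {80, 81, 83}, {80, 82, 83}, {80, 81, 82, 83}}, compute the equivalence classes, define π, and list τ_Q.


X/∼ = {[80=83], [81=82]}; |τ_Q| = 3.

Equivalence classes: [80=83], [81=82].
Quotient map π: X → X/∼ sends 80 ↦ [80=83], 81 ↦ [81=82], 82 ↦ [81=82], 83 ↦ [80=83].
For each subset V ⊆ X/∼, compute π^{-1}(V) ⊆ X and check whether π^{-1}(V) ∈ τ. V is open in τ_Q iff π^{-1}(V) ∈ τ.
  V = {}: π^{-1}(V) = ∅ ∈ τ ✓.
  V = {[80=83]}: π^{-1}(V) = {80, 83} ∈ τ ✓.
  V = {[81=82]}: π^{-1}(V) = {81, 82} ∉ τ ✗.
  V = {[80=83], [81=82]}: π^{-1}(V) = {80, 81, 82, 83} ∈ τ ✓.
Open sets in the quotient: τ_Q = {{}, {[80=83]}, {[80=83], [81=82]}} (3 elements).


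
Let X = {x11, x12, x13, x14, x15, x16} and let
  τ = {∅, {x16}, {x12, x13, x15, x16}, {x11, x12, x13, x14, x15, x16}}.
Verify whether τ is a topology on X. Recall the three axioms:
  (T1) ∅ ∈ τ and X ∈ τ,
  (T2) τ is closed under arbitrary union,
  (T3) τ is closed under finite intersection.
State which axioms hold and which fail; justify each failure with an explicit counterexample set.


τ IS a topology on X.

Axiom (T1): ∅ ∈ τ? Yes; X ∈ τ? Yes.
Axiom (T2/T3): check pairwise unions and intersections of members of τ.
All pairwise intersections and unions checked — each lies in τ. Therefore τ satisfies (T1), (T2), (T3): it IS a topology on X.


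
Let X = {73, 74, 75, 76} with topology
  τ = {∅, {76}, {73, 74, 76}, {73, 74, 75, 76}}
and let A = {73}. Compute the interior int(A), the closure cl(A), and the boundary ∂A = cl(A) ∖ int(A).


int(A) = ∅, cl(A) = {73, 74, 75}, ∂A = {73, 74, 75}.

Closed sets in (X, τ) are complements of opens:
  closed(X, τ) = {∅, {75}, {73, 74, 75}, {73, 74, 75, 76}}.
int(A) = ⋃ {U ∈ τ : U ⊆ A}. Opens contained in A: ∅.
Taking the union of these: int(A) = ∅.
cl(A) = ⋂ {C closed : A ⊆ C}. Closed sets containing A: {73, 74, 75}, {73, 74, 75, 76}.
Intersecting these: cl(A) = {73, 74, 75}.
∂A = cl(A) ∖ int(A) = {73, 74, 75} ∖ ∅ = {73, 74, 75}.


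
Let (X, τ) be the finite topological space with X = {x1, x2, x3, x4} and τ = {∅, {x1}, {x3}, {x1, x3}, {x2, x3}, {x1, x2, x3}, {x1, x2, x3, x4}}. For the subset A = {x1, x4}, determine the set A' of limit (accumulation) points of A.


A' = {x4}

For each x ∈ X, list the open sets U ∈ τ with x ∈ U, then check whether U ∩ (A ∖ {x}) ≠ ∅ for every such U.
  x = x1: open {x1} ∋ x has {x1} ∩ (A ∖ {x1}) = ∅, so x is NOT a limit point.
  x = x2: open {x2, x3} ∋ x has {x2, x3} ∩ (A ∖ {x2}) = ∅, so x is NOT a limit point.
  x = x3: open {x3} ∋ x has {x3} ∩ (A ∖ {x3}) = ∅, so x is NOT a limit point.
  x = x4: opens ∋ x are {x1, x2, x3, x4}; each meets A ∖ {x4}, so x IS a limit point.
Collecting: A' = {x4}.


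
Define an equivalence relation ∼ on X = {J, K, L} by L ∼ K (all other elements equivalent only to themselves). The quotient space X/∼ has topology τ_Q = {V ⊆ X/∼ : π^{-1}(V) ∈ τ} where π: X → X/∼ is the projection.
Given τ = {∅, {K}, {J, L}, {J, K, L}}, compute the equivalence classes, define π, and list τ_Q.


X/∼ = {[J], [K=L]}; |τ_Q| = 2.

Equivalence classes: [J], [K=L].
Quotient map π: X → X/∼ sends J ↦ [J], K ↦ [K=L], L ↦ [K=L].
For each subset V ⊆ X/∼, compute π^{-1}(V) ⊆ X and check whether π^{-1}(V) ∈ τ. V is open in τ_Q iff π^{-1}(V) ∈ τ.
  V = {}: π^{-1}(V) = ∅ ∈ τ ✓.
  V = {[J]}: π^{-1}(V) = {J} ∉ τ ✗.
  V = {[K=L]}: π^{-1}(V) = {K, L} ∉ τ ✗.
  V = {[J], [K=L]}: π^{-1}(V) = {J, K, L} ∈ τ ✓.
Open sets in the quotient: τ_Q = {{}, {[J], [K=L]}} (2 elements).


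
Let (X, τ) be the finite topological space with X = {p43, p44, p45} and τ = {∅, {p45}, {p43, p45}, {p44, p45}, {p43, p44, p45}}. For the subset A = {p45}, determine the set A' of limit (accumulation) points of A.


A' = {p43, p44}

For each x ∈ X, list the open sets U ∈ τ with x ∈ U, then check whether U ∩ (A ∖ {x}) ≠ ∅ for every such U.
  x = p43: opens ∋ x are {p43, p45}, {p43, p44, p45}; each meets A ∖ {p43}, so x IS a limit point.
  x = p44: opens ∋ x are {p44, p45}, {p43, p44, p45}; each meets A ∖ {p44}, so x IS a limit point.
  x = p45: open {p45} ∋ x has {p45} ∩ (A ∖ {p45}) = ∅, so x is NOT a limit point.
Collecting: A' = {p43, p44}.


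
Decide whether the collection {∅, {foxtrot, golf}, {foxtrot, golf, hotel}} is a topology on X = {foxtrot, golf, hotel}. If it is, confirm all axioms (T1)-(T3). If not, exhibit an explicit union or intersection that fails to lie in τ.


τ IS a topology on X.

Axiom (T1): ∅ ∈ τ? Yes; X ∈ τ? Yes.
Axiom (T2/T3): check pairwise unions and intersections of members of τ.
All pairwise intersections and unions checked — each lies in τ. Therefore τ satisfies (T1), (T2), (T3): it IS a topology on X.


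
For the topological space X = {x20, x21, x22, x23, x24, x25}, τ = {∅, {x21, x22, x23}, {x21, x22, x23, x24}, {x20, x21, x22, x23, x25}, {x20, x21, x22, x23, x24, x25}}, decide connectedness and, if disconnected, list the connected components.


(X, τ) is connected.

Find clopen sets (U ∈ τ with X ∖ U ∈ τ):
  U = ∅, X ∖ U = {x20, x21, x22, x23, x24, x25} — both open, so U is clopen.
  U = {x20, x21, x22, x23, x24, x25}, X ∖ U = ∅ — both open, so U is clopen.
Only trivial clopens (∅ and X) exist, so (X, τ) is connected.
Compute connected components by grouping points that agree on all clopens:
  component: {x20, x21, x22, x23, x24, x25}


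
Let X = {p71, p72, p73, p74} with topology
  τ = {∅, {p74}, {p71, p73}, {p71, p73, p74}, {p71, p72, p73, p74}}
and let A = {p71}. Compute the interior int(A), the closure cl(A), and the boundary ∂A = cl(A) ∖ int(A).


int(A) = ∅, cl(A) = {p71, p72, p73}, ∂A = {p71, p72, p73}.

Closed sets in (X, τ) are complements of opens:
  closed(X, τ) = {∅, {p72}, {p72, p74}, {p71, p72, p73}, {p71, p72, p73, p74}}.
int(A) = ⋃ {U ∈ τ : U ⊆ A}. Opens contained in A: ∅.
Taking the union of these: int(A) = ∅.
cl(A) = ⋂ {C closed : A ⊆ C}. Closed sets containing A: {p71, p72, p73}, {p71, p72, p73, p74}.
Intersecting these: cl(A) = {p71, p72, p73}.
∂A = cl(A) ∖ int(A) = {p71, p72, p73} ∖ ∅ = {p71, p72, p73}.


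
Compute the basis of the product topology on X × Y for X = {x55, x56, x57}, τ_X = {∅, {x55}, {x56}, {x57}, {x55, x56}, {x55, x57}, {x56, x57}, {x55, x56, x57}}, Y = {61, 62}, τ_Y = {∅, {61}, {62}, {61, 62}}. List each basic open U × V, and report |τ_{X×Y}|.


Basis B = {∅ × ∅, {x55} × {61}, {x55} × {62}, {x56} × {61}, {x56} × {62}, {x57} × {61}, {x57} × {62}, {x55} × {61, 62}, {x55, x56} × {61}, {x55, x57} × {61}, {x55, x56} × {62}, {x55, x57} × {62}, {x56} × {61, 62}, {x56, x57} × {61}, {x56, x57} × {62}, {x57} × {61, 62}, {x55, x56, x57} × {61}, {x55, x56, x57} × {62}, {x55, x56} × {61, 62}, {x55, x57} × {61, 62}, {x56, x57} × {61, 62}, {x55, x56, x57} × {61, 62}}; |τ_{X×Y}| = 64.

Enumerate products U × V with U ∈ τ_X, V ∈ τ_Y (deduplicated):
  ∅ × ∅ = {} (∅)
  {x55} × {61} = {(x55,61)}
  {x55} × {62} = {(x55,62)}
  {x56} × {61} = {(x56,61)}
  {x56} × {62} = {(x56,62)}
  {x57} × {61} = {(x57,61)}
  {x57} × {62} = {(x57,62)}
  {x55} × {61, 62} = {(x55,61), (x55,62)}
  {x55, x56} × {61} = {(x55,61), (x56,61)}
  {x55, x57} × {61} = {(x55,61), (x57,61)}
  {x55, x56} × {62} = {(x55,62), (x56,62)}
  {x55, x57} × {62} = {(x55,62), (x57,62)}
  {x56} × {61, 62} = {(x56,61), (x56,62)}
  {x56, x57} × {61} = {(x56,61), (x57,61)}
  {x56, x57} × {62} = {(x56,62), (x57,62)}
  {x57} × {61, 62} = {(x57,61), (x57,62)}
  {x55, x56, x57} × {61} = {(x55,61), (x56,61), (x57,61)}
  {x55, x56, x57} × {62} = {(x55,62), (x56,62), (x57,62)}
  {x55, x56} × {61, 62} = {(x55,61), (x55,62), (x56,61), (x56,62)}
  {x55, x57} × {61, 62} = {(x55,61), (x55,62), (x57,61), (x57,62)}
  {x56, x57} × {61, 62} = {(x56,61), (x56,62), (x57,61), (x57,62)}
  {x55, x56, x57} × {61, 62} = {(x55,61), (x55,62), (x56,61), (x56,62), (x57,61), (x57,62)}
These 22 distinct sets form the basis B.
Close under arbitrary unions to get τ_{X×Y}; counting gives |τ_{X×Y}| = 64.


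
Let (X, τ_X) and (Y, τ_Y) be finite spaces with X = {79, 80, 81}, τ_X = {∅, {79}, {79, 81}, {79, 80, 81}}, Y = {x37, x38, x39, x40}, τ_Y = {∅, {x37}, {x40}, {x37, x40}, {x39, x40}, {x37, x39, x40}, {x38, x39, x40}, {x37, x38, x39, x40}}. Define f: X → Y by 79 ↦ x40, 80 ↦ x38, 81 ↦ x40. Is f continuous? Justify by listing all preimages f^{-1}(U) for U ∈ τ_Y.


f IS continuous.

Compute f^{-1}(U) for each U ∈ τ_Y:
  U = ∅: f^{-1}(U) = ∅ ∈ τ_X ✓.
  U = {x37}: f^{-1}(U) = ∅ ∈ τ_X ✓.
  U = {x40}: f^{-1}(U) = {79, 81} ∈ τ_X ✓.
  U = {x37, x40}: f^{-1}(U) = {79, 81} ∈ τ_X ✓.
  U = {x39, x40}: f^{-1}(U) = {79, 81} ∈ τ_X ✓.
  U = {x37, x39, x40}: f^{-1}(U) = {79, 81} ∈ τ_X ✓.
  U = {x38, x39, x40}: f^{-1}(U) = {79, 80, 81} ∈ τ_X ✓.
  U = {x37, x38, x39, x40}: f^{-1}(U) = {79, 80, 81} ∈ τ_X ✓.
Every preimage lies in τ_X, so f IS continuous.


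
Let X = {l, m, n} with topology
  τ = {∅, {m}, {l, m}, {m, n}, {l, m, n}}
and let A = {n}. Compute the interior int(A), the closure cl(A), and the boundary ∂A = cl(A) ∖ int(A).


int(A) = ∅, cl(A) = {n}, ∂A = {n}.

Closed sets in (X, τ) are complements of opens:
  closed(X, τ) = {∅, {l}, {n}, {l, n}, {l, m, n}}.
int(A) = ⋃ {U ∈ τ : U ⊆ A}. Opens contained in A: ∅.
Taking the union of these: int(A) = ∅.
cl(A) = ⋂ {C closed : A ⊆ C}. Closed sets containing A: {n}, {l, n}, {l, m, n}.
Intersecting these: cl(A) = {n}.
∂A = cl(A) ∖ int(A) = {n} ∖ ∅ = {n}.


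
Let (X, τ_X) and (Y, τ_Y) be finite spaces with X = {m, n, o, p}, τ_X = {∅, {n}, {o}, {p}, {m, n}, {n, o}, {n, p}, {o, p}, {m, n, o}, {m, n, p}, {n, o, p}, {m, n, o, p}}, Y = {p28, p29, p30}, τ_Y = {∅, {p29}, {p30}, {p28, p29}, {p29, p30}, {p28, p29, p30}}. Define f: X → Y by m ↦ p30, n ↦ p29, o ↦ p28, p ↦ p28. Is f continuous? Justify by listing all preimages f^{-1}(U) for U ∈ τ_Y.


f is NOT continuous.

Compute f^{-1}(U) for each U ∈ τ_Y:
  U = ∅: f^{-1}(U) = ∅ ∈ τ_X ✓.
  U = {p29}: f^{-1}(U) = {n} ∈ τ_X ✓.
  U = {p30}: f^{-1}(U) = {m} ∉ τ_X ✗.
  U = {p28, p29}: f^{-1}(U) = {n, o, p} ∈ τ_X ✓.
  U = {p29, p30}: f^{-1}(U) = {m, n} ∈ τ_X ✓.
  U = {p28, p29, p30}: f^{-1}(U) = {m, n, o, p} ∈ τ_X ✓.
Found U = {p30} with f^{-1}(U) = {m} not in τ_X. Therefore f is NOT continuous.


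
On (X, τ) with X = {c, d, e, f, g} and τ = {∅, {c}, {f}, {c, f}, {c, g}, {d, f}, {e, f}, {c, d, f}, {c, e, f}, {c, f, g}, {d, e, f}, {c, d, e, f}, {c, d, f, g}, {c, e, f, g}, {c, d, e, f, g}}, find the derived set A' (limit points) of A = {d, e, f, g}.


A' = {d, e}

For each x ∈ X, list the open sets U ∈ τ with x ∈ U, then check whether U ∩ (A ∖ {x}) ≠ ∅ for every such U.
  x = c: open {c} ∋ x has {c} ∩ (A ∖ {c}) = ∅, so x is NOT a limit point.
  x = d: opens ∋ x are {d, f}, {c, d, f}, {d, e, f}, {c, d, e, f}, {c, d, f, g}, {c, d, e, f, g}; each meets A ∖ {d}, so x IS a limit point.
  x = e: opens ∋ x are {e, f}, {c, e, f}, {d, e, f}, {c, d, e, f}, {c, e, f, g}, {c, d, e, f, g}; each meets A ∖ {e}, so x IS a limit point.
  x = f: open {f} ∋ x has {f} ∩ (A ∖ {f}) = ∅, so x is NOT a limit point.
  x = g: open {c, g} ∋ x has {c, g} ∩ (A ∖ {g}) = ∅, so x is NOT a limit point.
Collecting: A' = {d, e}.


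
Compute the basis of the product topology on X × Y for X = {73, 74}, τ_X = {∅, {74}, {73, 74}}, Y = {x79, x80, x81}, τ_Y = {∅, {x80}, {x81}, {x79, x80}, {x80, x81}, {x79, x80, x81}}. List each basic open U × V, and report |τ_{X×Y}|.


Basis B = {∅ × ∅, {74} × {x80}, {74} × {x81}, {73, 74} × {x80}, {73, 74} × {x81}, {74} × {x79, x80}, {74} × {x80, x81}, {74} × {x79, x80, x81}, {73, 74} × {x79, x80}, {73, 74} × {x80, x81}, {73, 74} × {x79, x80, x81}}; |τ_{X×Y}| = 18.

Enumerate products U × V with U ∈ τ_X, V ∈ τ_Y (deduplicated):
  ∅ × ∅ = {} (∅)
  {74} × {x80} = {(74,x80)}
  {74} × {x81} = {(74,x81)}
  {73, 74} × {x80} = {(73,x80), (74,x80)}
  {73, 74} × {x81} = {(73,x81), (74,x81)}
  {74} × {x79, x80} = {(74,x79), (74,x80)}
  {74} × {x80, x81} = {(74,x80), (74,x81)}
  {74} × {x79, x80, x81} = {(74,x79), (74,x80), (74,x81)}
  {73, 74} × {x79, x80} = {(73,x79), (73,x80), (74,x79), (74,x80)}
  {73, 74} × {x80, x81} = {(73,x80), (73,x81), (74,x80), (74,x81)}
  {73, 74} × {x79, x80, x81} = {(73,x79), (73,x80), (73,x81), (74,x79), (74,x80), (74,x81)}
These 11 distinct sets form the basis B.
Close under arbitrary unions to get τ_{X×Y}; counting gives |τ_{X×Y}| = 18.


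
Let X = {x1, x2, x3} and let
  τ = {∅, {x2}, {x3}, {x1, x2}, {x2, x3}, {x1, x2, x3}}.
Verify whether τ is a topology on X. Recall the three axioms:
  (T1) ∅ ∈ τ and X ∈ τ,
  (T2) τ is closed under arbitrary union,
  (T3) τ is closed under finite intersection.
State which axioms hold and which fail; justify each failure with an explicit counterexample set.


τ IS a topology on X.

Axiom (T1): ∅ ∈ τ? Yes; X ∈ τ? Yes.
Axiom (T2/T3): check pairwise unions and intersections of members of τ.
All pairwise intersections and unions checked — each lies in τ. Therefore τ satisfies (T1), (T2), (T3): it IS a topology on X.


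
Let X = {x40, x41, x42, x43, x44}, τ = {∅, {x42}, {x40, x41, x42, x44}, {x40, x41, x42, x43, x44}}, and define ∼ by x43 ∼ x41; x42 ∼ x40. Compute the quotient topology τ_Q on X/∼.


X/∼ = {[x40=x42], [x41=x43], [x44]}; |τ_Q| = 2.

Equivalence classes: [x40=x42], [x41=x43], [x44].
Quotient map π: X → X/∼ sends x40 ↦ [x40=x42], x41 ↦ [x41=x43], x42 ↦ [x40=x42], x43 ↦ [x41=x43], x44 ↦ [x44].
For each subset V ⊆ X/∼, compute π^{-1}(V) ⊆ X and check whether π^{-1}(V) ∈ τ. V is open in τ_Q iff π^{-1}(V) ∈ τ.
  V = {}: π^{-1}(V) = ∅ ∈ τ ✓.
  V = {[x40=x42]}: π^{-1}(V) = {x40, x42} ∉ τ ✗.
  V = {[x41=x43]}: π^{-1}(V) = {x41, x43} ∉ τ ✗.
  V = {[x40=x42], [x41=x43]}: π^{-1}(V) = {x40, x41, x42, x43} ∉ τ ✗.
  V = {[x44]}: π^{-1}(V) = {x44} ∉ τ ✗.
  V = {[x40=x42], [x44]}: π^{-1}(V) = {x40, x42, x44} ∉ τ ✗.
  V = {[x41=x43], [x44]}: π^{-1}(V) = {x41, x43, x44} ∉ τ ✗.
  V = {[x40=x42], [x41=x43], [x44]}: π^{-1}(V) = {x40, x41, x42, x43, x44} ∈ τ ✓.
Open sets in the quotient: τ_Q = {{}, {[x40=x42], [x41=x43], [x44]}} (2 elements).
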